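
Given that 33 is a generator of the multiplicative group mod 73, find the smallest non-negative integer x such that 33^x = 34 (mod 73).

17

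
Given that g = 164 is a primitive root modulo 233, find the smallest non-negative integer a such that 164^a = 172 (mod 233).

21

Successive powers of 164 modulo 233:
  164^0=1  164^1=164  164^2=101  164^3=21  164^4=182  164^5=24
  164^6=208  164^7=94  164^8=38  164^9=174  164^10=110  164^11=99
  164^12=159  164^13=213  164^14=215  164^15=77  164^16=46  164^17=88
  164^18=219  164^19=34  164^20=217  164^21=172
So 164^21 ≡ 172 (mod 233), giving a = 21.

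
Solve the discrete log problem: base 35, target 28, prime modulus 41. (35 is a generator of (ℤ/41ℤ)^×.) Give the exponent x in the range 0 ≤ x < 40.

Successive powers of 35 modulo 41:
  35^0=1  35^1=35  35^2=36  35^3=30  35^4=25  35^5=14
  35^6=39  35^7=12  35^8=10  35^9=22  35^10=32  35^11=13
  35^12=4  35^13=17  35^14=21  35^15=38  35^16=18  35^17=15
  35^18=33  35^19=7  35^20=40  35^21=6  35^22=5  35^23=11
  35^24=16  35^25=27  35^26=2  35^27=29  35^28=31  35^29=19
  35^30=9  35^31=28
So 35^31 ≡ 28 (mod 41), giving x = 31.

31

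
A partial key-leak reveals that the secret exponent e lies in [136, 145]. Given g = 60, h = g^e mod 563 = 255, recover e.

137

Compute 60^136 mod 563 = 145, then multiply by 60 repeatedly:
  60^136=145  60^137=255
Found 255 at exponent 137.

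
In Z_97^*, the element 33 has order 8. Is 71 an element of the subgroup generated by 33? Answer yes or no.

⟨33⟩ has order 8; its elements mod 97 are {1, 22, 33, 47, 50, 64, 75, 96}.
71 is not in this set.

no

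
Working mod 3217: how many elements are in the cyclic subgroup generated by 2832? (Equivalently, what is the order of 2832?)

1072

The order of 2832 must divide p − 1 = 3216 = 2^4 · 3 · 67.
Divisors: 1, 2, 3, 4, 6, 8, 12, 16, 24, 48, 67, 134, 201, 268, 402, 536, 804, 1072, 1608, 3216.
Check each in increasing order: 2832^1 ≡ 2832;  2832^2 ≡ 243;  2832^3 ≡ 2955;  2832^4 ≡ 1143;  2832^6 ≡ 1087;  2832^8 ≡ 347;  2832^12 ≡ 930;  2832^16 ≡ 1380;  2832^24 ≡ 2744;  2832^48 ≡ 1756;  2832^67 ≡ 1326;  2832^134 ≡ 1794;  2832^201 ≡ 1481;  2832^268 ≡ 1436;  2832^402 ≡ 2584;  2832^536 ≡ 3216;  2832^804 ≡ 1781;  2832^1072 ≡ 1.
Smallest exponent giving 1 is 1072.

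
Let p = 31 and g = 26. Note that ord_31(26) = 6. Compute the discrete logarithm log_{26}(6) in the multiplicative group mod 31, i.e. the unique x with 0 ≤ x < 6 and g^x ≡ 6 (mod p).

Successive powers of 26 modulo 31:
  26^0=1  26^1=26  26^2=25  26^3=30  26^4=5  26^5=6
So 26^5 ≡ 6 (mod 31), giving x = 5.

5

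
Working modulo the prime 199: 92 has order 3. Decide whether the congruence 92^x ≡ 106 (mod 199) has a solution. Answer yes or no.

yes

106 ∈ ⟨92⟩ iff 106^3 ≡ 1 (mod 199), since |⟨92⟩| = 3.
106^3 mod 199 = 1.
Since 1 = 1, 106 lies in the subgroup.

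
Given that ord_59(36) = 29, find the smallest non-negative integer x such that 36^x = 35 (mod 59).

19

Successive powers of 36 modulo 59:
  36^0=1  36^1=36  36^2=57  36^3=46  36^4=4  36^5=26
  36^6=51  36^7=7  36^8=16  36^9=45  36^10=27  36^11=28
  36^12=5  36^13=3  36^14=49  36^15=53  36^16=20  36^17=12
  36^18=19  36^19=35
So 36^19 ≡ 35 (mod 59), giving x = 19.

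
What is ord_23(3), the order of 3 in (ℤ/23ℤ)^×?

11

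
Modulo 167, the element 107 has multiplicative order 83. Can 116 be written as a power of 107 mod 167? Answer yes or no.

116 ∈ ⟨107⟩ iff 116^83 ≡ 1 (mod 167), since |⟨107⟩| = 83.
116^83 mod 167 = 1.
Since 1 = 1, 116 lies in the subgroup.

yes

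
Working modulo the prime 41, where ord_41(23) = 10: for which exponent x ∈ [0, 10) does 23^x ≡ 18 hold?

Successive powers of 23 modulo 41:
  23^0=1  23^1=23  23^2=37  23^3=31  23^4=16  23^5=40
  23^6=18
So 23^6 ≡ 18 (mod 41), giving x = 6.

6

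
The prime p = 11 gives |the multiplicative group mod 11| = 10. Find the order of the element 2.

10

The order of 2 must divide p − 1 = 10 = 2 · 5.
Divisors: 1, 2, 5, 10.
Check each in increasing order: 2^1 ≡ 2;  2^2 ≡ 4;  2^5 ≡ 10;  2^10 ≡ 1.
Smallest exponent giving 1 is 10.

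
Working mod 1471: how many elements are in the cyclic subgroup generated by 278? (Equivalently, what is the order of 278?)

490

The order of 278 must divide p − 1 = 1470 = 2 · 3 · 5 · 7^2.
Divisors: 1, 2, 3, 5, 6, 7, 10, 14, 15, 21, 30, 35, 42, 49, 70, 98, 105, 147, 210, 245, 294, 490, 735, 1470.
Check each in increasing order: 278^1 ≡ 278;  278^2 ≡ 792;  278^3 ≡ 997;  278^5 ≡ 1168;  278^6 ≡ 1084;  278^7 ≡ 1268;  278^10 ≡ 607;  278^14 ≡ 21;  278^15 ≡ 1425;  278^21 ≡ 150;  278^30 ≡ 645;  278^35 ≡ 208;  278^42 ≡ 435;  278^49 ≡ 1426;  278^70 ≡ 605;  278^98 ≡ 554;  278^105 ≡ 805;  278^147 ≡ 77;  278^210 ≡ 785;  278^245 ≡ 1470;  278^294 ≡ 45;  278^490 ≡ 1.
Smallest exponent giving 1 is 490.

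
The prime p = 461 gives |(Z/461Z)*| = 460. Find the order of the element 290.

The order of 290 must divide p − 1 = 460 = 2^2 · 5 · 23.
Divisors: 1, 2, 4, 5, 10, 20, 23, 46, 92, 115, 230, 460.
Check each in increasing order: 290^1 ≡ 290;  290^2 ≡ 198;  290^4 ≡ 19;  290^5 ≡ 439;  290^10 ≡ 23;  290^20 ≡ 68;  290^23 ≡ 351;  290^46 ≡ 114;  290^92 ≡ 88;  290^115 ≡ 1.
Smallest exponent giving 1 is 115.

115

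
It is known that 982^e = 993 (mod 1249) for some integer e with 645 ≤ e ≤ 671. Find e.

Compute 982^645 mod 1249 = 226, then multiply by 982 repeatedly:
  982^645=226  982^646=859  982^647=463  982^648=30  982^649=733
  982^650=382  982^651=424  982^652=451  982^653=736  982^654=830
  982^655=712  982^656=993
Found 993 at exponent 656.

656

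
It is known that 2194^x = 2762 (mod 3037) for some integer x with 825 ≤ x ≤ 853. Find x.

848

Compute 2194^825 mod 3037 = 303, then multiply by 2194 repeatedly:
  2194^825=303  2194^826=2716  2194^827=310  2194^828=2889  2194^829=247
  2194^830=1332  2194^831=814  2194^832=160  2194^833=1785  2194^834=1597
  2194^835=2157  2194^836=812  2194^837=1846  2194^838=1803  2194^839=1608
  2194^840=1995  2194^841=713  2194^842=267  2194^843=2694  2194^844=634
  2194^845=50  2194^846=368  2194^847=2587  2194^848=2762
Found 2762 at exponent 848.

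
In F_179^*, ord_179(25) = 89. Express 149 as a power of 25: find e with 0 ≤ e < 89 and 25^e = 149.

Baby-step giant-step with m = ceil(sqrt(89)) = 10.
Baby table (25^j mod 179 for j=0..9):
  0:1  1:25  2:88  3:52  4:47  5:101  6:19  7:117
  8:61  9:93
Giant step factor: 25^(-10) ≡ 89 (mod 179).
Scan 149·89^i mod 179 for i = 0, 1, …:
  i=0: 149   i=1: 15   i=2: 82   i=3: 138
  i=4: 110   i=5: 124   i=6: 117
Match at i=6, j=7: e = 6·10 + 7 = 67.

67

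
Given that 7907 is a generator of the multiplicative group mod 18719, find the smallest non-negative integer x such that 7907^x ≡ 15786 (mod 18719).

18562

Baby-step giant-step with m = ceil(sqrt(18718)) = 137.
Baby table (7907^j mod 18719 for j=0..136):
  0:1  1:7907  2:17908  3:8040  4:2556  5:12491  6:4893  7:15497
  8:205  9:11101  10:2216  11:928  12:18567  13:14871  14:10958  15:13374
  16:4587  17:10706  18:5024  19:3050  20:6278  21:16077  22:110  23:8696
  24:4385  25:4607  26:375  27:7523  28:14098  29:1241  30:3831  31:4375
  32:413  33:8485  34:1999  35:7257  36:7364  37:11058  38:17876  39:17082
  40:9789  41:17277  42:16696  43:8884  44:12100  45:1891  46:14375  47:1357
  48:3812  49:3894  50:15822  51:5477  52:9592  53:13275  54:7992  55:16119
  56:13981  57:12072  58:5123  59:18364  60:865  61:7120  62:9807  63:9851
  64:2098  65:3852  66:1951  67:2101  68:8854  69:18237  70:7502  71:16522
  72:18272  73:3462  74:6856  75:168  76:18046  77:13504  78:2952  79:17590
  80:1960  81:17107  82:1555  83:15721  84:11787  85:16627  86:6152  87:11902
  88:8701  89:6482  90:552  91:3137  92:1584  93:1677  94:6987  95:6440
  96:5400  97:18480  98:846  99:6639  100:6497  101:6843  102:9691  103:9870
  104:2579  105:7162  106:4959  107:13227  108:2836  109:17609  110:2441  111:1698
  112:4563  113:8128  114:5769  115:15999  116:1091  117:15797  118:13711  119:11148
  120:18184  121:249  122:3348  123:3970  124:17746  125:18717  126:2905  127:1622
  128:2639  129:13607  130:12456  131:8933  132:6444  133:18309  134:15236  135:14287
  136:16863
Giant step factor: 7907^(-137) ≡ 2032 (mod 18719).
Scan 15786·2032^i mod 18719 for i = 0, 1, …:
  i=0: 15786   i=1: 11505   i=2: 16848   i=3: 16804
  i=4: 2272   i=5: 11830   i=6: 3364   i=7: 3213
  i=8: 14604   i=9: 5713     …   i=134: 2258
  i=135: 2101
Match at i=135, j=67: x = 135·137 + 67 = 18562.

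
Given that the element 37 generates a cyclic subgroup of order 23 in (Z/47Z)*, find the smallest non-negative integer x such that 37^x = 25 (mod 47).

11

Successive powers of 37 modulo 47:
  37^0=1  37^1=37  37^2=6  37^3=34  37^4=36  37^5=16
  37^6=28  37^7=2  37^8=27  37^9=12  37^10=21  37^11=25
So 37^11 ≡ 25 (mod 47), giving x = 11.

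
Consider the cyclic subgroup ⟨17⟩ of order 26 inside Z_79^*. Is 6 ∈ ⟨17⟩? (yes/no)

no

6 ∈ ⟨17⟩ iff 6^26 ≡ 1 (mod 79), since |⟨17⟩| = 26.
6^26 mod 79 = 55.
Since 55 ≠ 1, 6 does not lie in the subgroup.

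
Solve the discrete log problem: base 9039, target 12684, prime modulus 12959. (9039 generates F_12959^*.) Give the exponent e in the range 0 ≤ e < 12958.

7822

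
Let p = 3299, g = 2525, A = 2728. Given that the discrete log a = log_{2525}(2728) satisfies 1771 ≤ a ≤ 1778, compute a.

Compute 2525^1771 mod 3299 = 1999, then multiply by 2525 repeatedly:
  2525^1771=1999  2525^1772=5  2525^1773=2728
Found 2728 at exponent 1773.

1773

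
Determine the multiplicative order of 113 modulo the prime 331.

165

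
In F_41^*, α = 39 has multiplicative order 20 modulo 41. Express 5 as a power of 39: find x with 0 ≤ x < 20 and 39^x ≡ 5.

17

Successive powers of 39 modulo 41:
  39^0=1  39^1=39  39^2=4  39^3=33  39^4=16  39^5=9
  39^6=23  39^7=36  39^8=10  39^9=21  39^10=40  39^11=2
  39^12=37  39^13=8  39^14=25  39^15=32  39^16=18  39^17=5
So 39^17 ≡ 5 (mod 41), giving x = 17.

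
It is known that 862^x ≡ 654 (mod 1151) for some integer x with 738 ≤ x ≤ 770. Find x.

744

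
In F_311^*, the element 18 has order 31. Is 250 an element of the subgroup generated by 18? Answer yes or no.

yes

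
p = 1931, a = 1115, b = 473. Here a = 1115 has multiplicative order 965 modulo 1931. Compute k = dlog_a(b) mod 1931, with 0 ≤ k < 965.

Successive powers of 1115 modulo 1931:
  1115^0=1  1115^1=1115  1115^2=1592  1115^3=491  1115^4=992  1115^5=1548
  1115^6=1637  1115^7=460  1115^8=1185  1115^9=471  1115^10=1864  1115^11=604
  1115^12=1472  1115^13=1861  1115^14=1121  1115^15=558  1115^16=388  1115^17=76
  1115^18=1707  1115^19=1270  1115^20=627  1115^21=83  1115^22=1788  1115^23=828
  1115^24=202  1115^25=1234  1115^26=1038  1115^27=701  1115^28=1491  1115^29=1805
  1115^30=473
So 1115^30 ≡ 473 (mod 1931), giving k = 30.

30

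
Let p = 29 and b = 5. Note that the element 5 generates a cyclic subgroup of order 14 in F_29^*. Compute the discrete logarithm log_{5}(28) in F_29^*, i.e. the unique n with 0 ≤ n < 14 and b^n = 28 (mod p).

Successive powers of 5 modulo 29:
  5^0=1  5^1=5  5^2=25  5^3=9  5^4=16  5^5=22
  5^6=23  5^7=28
So 5^7 ≡ 28 (mod 29), giving n = 7.

7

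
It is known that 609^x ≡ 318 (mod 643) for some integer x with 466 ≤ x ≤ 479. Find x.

470

Compute 609^466 mod 643 = 136, then multiply by 609 repeatedly:
  609^466=136  609^467=520  609^468=324  609^469=558  609^470=318
Found 318 at exponent 470.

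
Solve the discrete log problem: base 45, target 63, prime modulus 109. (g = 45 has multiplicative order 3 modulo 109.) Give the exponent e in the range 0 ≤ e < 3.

Successive powers of 45 modulo 109:
  45^0=1  45^1=45  45^2=63
So 45^2 ≡ 63 (mod 109), giving e = 2.

2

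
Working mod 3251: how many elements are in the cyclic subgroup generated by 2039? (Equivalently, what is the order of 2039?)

The order of 2039 must divide p − 1 = 3250 = 2 · 5^3 · 13.
Divisors: 1, 2, 5, 10, 13, 25, 26, 50, 65, 125, 130, 250, 325, 650, 1625, 3250.
Check each in increasing order: 2039^1 ≡ 2039;  2039^2 ≡ 2743;  2039^5 ≡ 1891;  2039^10 ≡ 3032;  2039^13 ≡ 1052;  2039^25 ≡ 1104;  2039^26 ≡ 1364;  2039^50 ≡ 2942;  2039^65 ≡ 3250;  2039^125 ≡ 600;  2039^130 ≡ 1.
Smallest exponent giving 1 is 130.

130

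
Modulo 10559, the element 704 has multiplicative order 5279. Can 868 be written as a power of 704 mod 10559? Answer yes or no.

868 ∈ ⟨704⟩ iff 868^5279 ≡ 1 (mod 10559), since |⟨704⟩| = 5279.
868^5279 mod 10559 = 10558.
Since 10558 ≠ 1, 868 does not lie in the subgroup.

no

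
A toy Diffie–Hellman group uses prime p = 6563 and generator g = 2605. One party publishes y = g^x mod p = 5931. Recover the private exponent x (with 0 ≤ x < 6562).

1914

Baby-step giant-step with m = ceil(sqrt(6562)) = 82.
Baby table (2605^j mod 6563 for j=0..81):
  0:1  1:2605  2:6446  3:3676  4:563  5:3066  6:6322  7:2243
  8:1945  9:89  10:2140  11:2713  12:5577  13:4166  14:3791  15:4803
  16:2737  17:2467  18:1358  19:133  20:5189  21:4128  22:3246  23:2686
  24:872  25:762  26:2984  27:2728  28:5274  29:2411  30:6427  31:122
  32:2786  33:5415  34:2188  35:3056  36:6524  37:3413  38:4563  39:1022
  40:4295  41:5123  42:2836  43:4405  44:2901  45:3092  46:1859  47:5764
  48:5639  49:1601  50:3100  51:3010  52:4828  53:2232  54:6105  55:1376
  56:1082  57:3083  58:4666  59:254  60:5370  61:3097  62:1758  63:5179
  64:4330  65:4416  66:5304  67:1805  68:2917  69:5394  70:6550  71:5513
  72:1521  73:4716  74:5807  75:6083  76:3133  77:3656  78:967  79:5406
  80:4995  81:4109
Giant step factor: 2605^(-82) ≡ 2280 (mod 6563).
Scan 5931·2280^i mod 6563 for i = 0, 1, …:
  i=0: 5931   i=1: 2900   i=2: 3059   i=3: 4614
  i=4: 5994   i=5: 2154   i=6: 1996   i=7: 2721
  i=8: 1845   i=9: 6280     …   i=22: 3232
  i=23: 5274
Match at i=23, j=28: x = 23·82 + 28 = 1914.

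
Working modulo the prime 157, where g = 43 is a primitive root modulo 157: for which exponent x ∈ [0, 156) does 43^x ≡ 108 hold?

24

Baby-step giant-step with m = ceil(sqrt(156)) = 13.
Baby table (43^j mod 157 for j=0..12):
  0:1  1:43  2:122  3:65  4:126  5:80  6:143  7:26
  8:19  9:32  10:120  11:136  12:39
Giant step factor: 43^(-13) ≡ 135 (mod 157).
Scan 108·135^i mod 157 for i = 0, 1, …:
  i=0: 108   i=1: 136
Match at i=1, j=11: x = 1·13 + 11 = 24.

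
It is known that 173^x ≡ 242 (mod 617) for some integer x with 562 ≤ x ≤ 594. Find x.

584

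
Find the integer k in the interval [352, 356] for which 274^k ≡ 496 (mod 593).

Compute 274^352 mod 593 = 225, then multiply by 274 repeatedly:
  274^352=225  274^353=571  274^354=495  274^355=426  274^356=496
Found 496 at exponent 356.

356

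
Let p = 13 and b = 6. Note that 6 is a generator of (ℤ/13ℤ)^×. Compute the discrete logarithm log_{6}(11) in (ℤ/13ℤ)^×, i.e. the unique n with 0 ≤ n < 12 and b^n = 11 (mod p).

Successive powers of 6 modulo 13:
  6^0=1  6^1=6  6^2=10  6^3=8  6^4=9  6^5=2
  6^6=12  6^7=7  6^8=3  6^9=5  6^10=4  6^11=11
So 6^11 ≡ 11 (mod 13), giving n = 11.

11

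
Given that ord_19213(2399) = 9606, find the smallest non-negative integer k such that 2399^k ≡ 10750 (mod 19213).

Baby-step giant-step with m = ceil(sqrt(9606)) = 99.
Baby table (2399^j mod 19213 for j=0..98):
  0:1  1:2399  2:10514  3:15630  4:11807  5:5031  6:3605  7:2545
  8:14934  9:13634  10:7440  11:18896  12:8037  13:10124  14:2244  15:3716
  16:19065  17:9995  18:181  19:11533  20:947  21:4719  22:4424  23:7600
  24:18476  25:18746  26:13234  27:8490  28:1730  29:262  30:13722  31:7209
  32:2691  33:141  34:11638  35:3073  36:13548  37:12469  38:17703  39:8767
  40:13011  41:11477  42:1094  43:11538  44:12942  45:18863  46:5722  47:8996
  48:5205  49:17558  50:6746  51:6308  52:12261  53:18249  54:12137  55:8968
  56:14885  57:11361  58:11005  59:2333  60:5884  61:13374  62:17729  63:13502
  64:17393  65:14384  66:668  67:7853  68:10607  69:8181  70:9746  71:17646
  72:6515  73:9316  74:4365  75:550  76:12966  77:18800  78:8289  79:19069
  80:378  81:3811  82:16414  83:9749  84:5630  85:18844  86:17780  87:1360
  88:15643  89:4568  90:7222  91:14665  92:2332  93:3485  94:2860  95:2099
  96:1695  97:12362  98:10779
Giant step factor: 2399^(-99) ≡ 5855 (mod 19213).
Scan 10750·5855^i mod 19213 for i = 0, 1, …:
  i=0: 10750   i=1: 18675   i=2: 942   i=3: 1279
  i=4: 14688   i=5: 852   i=6: 12293   i=7: 3617
  i=8: 4809   i=9: 9650     …   i=23: 8814
  i=24: 19065
Match at i=24, j=16: k = 24·99 + 16 = 2392.

2392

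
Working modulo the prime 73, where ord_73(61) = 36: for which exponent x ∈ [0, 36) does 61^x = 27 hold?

Successive powers of 61 modulo 73:
  61^0=1  61^1=61  61^2=71  61^3=24  61^4=4  61^5=25
  61^6=65  61^7=23  61^8=16  61^9=27
So 61^9 ≡ 27 (mod 73), giving x = 9.

9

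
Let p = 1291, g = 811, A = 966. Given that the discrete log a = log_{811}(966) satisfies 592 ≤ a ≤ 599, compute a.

593

Compute 811^592 mod 1291 = 821, then multiply by 811 repeatedly:
  811^592=821  811^593=966
Found 966 at exponent 593.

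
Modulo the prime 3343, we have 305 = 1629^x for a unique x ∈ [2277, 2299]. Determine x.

2285

Compute 1629^2277 mod 3343 = 544, then multiply by 1629 repeatedly:
  1629^2277=544  1629^2278=281  1629^2279=3101  1629^2280=256  1629^2281=2492
  1629^2282=1066  1629^2283=1497  1629^2284=1566  1629^2285=305
Found 305 at exponent 2285.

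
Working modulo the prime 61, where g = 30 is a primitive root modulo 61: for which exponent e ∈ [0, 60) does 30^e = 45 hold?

Baby-step giant-step with m = ceil(sqrt(60)) = 8.
Baby table (30^j mod 61 for j=0..7):
  0:1  1:30  2:46  3:38  4:42  5:40  6:41  7:10
Giant step factor: 30^(-8) ≡ 12 (mod 61).
Scan 45·12^i mod 61 for i = 0, 1, …:
  i=0: 45   i=1: 52   i=2: 14   i=3: 46
Match at i=3, j=2: e = 3·8 + 2 = 26.

26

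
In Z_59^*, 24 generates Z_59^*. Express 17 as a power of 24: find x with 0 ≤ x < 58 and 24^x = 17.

50

Baby-step giant-step with m = ceil(sqrt(58)) = 8.
Baby table (24^j mod 59 for j=0..7):
  0:1  1:24  2:45  3:18  4:19  5:43  6:29  7:47
Giant step factor: 24^(-8) ≡ 17 (mod 59).
Scan 17·17^i mod 59 for i = 0, 1, …:
  i=0: 17   i=1: 53   i=2: 16   i=3: 36
  i=4: 22   i=5: 20   i=6: 45
Match at i=6, j=2: x = 6·8 + 2 = 50.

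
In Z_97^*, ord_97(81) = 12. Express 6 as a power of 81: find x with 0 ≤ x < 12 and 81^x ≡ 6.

Successive powers of 81 modulo 97:
  81^0=1  81^1=81  81^2=62  81^3=75  81^4=61  81^5=91
  81^6=96  81^7=16  81^8=35  81^9=22  81^10=36  81^11=6
So 81^11 ≡ 6 (mod 97), giving x = 11.

11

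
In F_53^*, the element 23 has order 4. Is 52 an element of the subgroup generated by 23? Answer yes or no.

yes

52 ∈ ⟨23⟩ iff 52^4 ≡ 1 (mod 53), since |⟨23⟩| = 4.
52^4 mod 53 = 1.
Since 1 = 1, 52 lies in the subgroup.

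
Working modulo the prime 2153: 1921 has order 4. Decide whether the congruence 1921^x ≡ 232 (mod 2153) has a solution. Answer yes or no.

yes

232 ∈ ⟨1921⟩ iff 232^4 ≡ 1 (mod 2153), since |⟨1921⟩| = 4.
232^4 mod 2153 = 1.
Since 1 = 1, 232 lies in the subgroup.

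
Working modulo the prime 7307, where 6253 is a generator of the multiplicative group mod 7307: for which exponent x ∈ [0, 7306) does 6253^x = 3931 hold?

5627

Baby-step giant-step with m = ceil(sqrt(7306)) = 86.
Baby table (6253^j mod 7307 for j=0..85):
  0:1  1:6253  2:252  3:4751  4:5048  5:6211  6:678  7:1474
  8:2795  9:6098  10:2868  11:2226  12:6650  13:5620  14:2497  15:5989
  16:842  17:3986  18:281  19:3413  20:5049  21:5157  22:930  23:6225
  24:536  25:5002  26:3546  27:3700  28:2138  29:4411  30:5365  31:908
  32:185  33:2299  34:2778  35:2095  36:5891  37:1836  38:1211  39:2331
  40:5585  41:2852  42:4476  43:2618  44:2674  45:2106  46:1604  47:4608
  48:2323  49:6710  50:836  51:3003  52:6076  53:4135  54:3989  55:4426
  56:4169  57:4688  58:5687  59:4949  60:952  61:4958  62:6080  63:7226
  64:4997  65:1509  66:2440  67:304  68:1092  69:3538  70:4825  71:122
  72:2938  73:1516  74:2369  75:2068  76:5121  77:2339  78:4460  79:4868
  80:5949  81:6467  82:1213  83:223  84:6089  85:5047
Giant step factor: 6253^(-86) ≡ 7133 (mod 7307).
Scan 3931·7133^i mod 7307 for i = 0, 1, …:
  i=0: 3931   i=1: 2864   i=2: 5847   i=3: 5602
  i=4: 4390   i=5: 3375   i=6: 4617   i=7: 412
  i=8: 1382   i=9: 663     …   i=64: 3265
  i=65: 1836
Match at i=65, j=37: x = 65·86 + 37 = 5627.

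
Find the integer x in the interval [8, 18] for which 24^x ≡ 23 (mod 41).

Compute 24^8 mod 41 = 16, then multiply by 24 repeatedly:
  24^8=16  24^9=15  24^10=32  24^11=30  24^12=23
Found 23 at exponent 12.

12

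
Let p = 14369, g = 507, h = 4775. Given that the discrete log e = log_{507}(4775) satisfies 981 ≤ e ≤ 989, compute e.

983

Compute 507^981 mod 14369 = 1792, then multiply by 507 repeatedly:
  507^981=1792  507^982=3297  507^983=4775
Found 4775 at exponent 983.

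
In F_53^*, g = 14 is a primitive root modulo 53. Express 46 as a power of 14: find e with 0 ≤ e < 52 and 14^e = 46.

Successive powers of 14 modulo 53:
  14^0=1  14^1=14  14^2=37  14^3=41  14^4=44  14^5=33
  14^6=38  14^7=2  14^8=28  14^9=21  14^10=29  14^11=35
  14^12=13  14^13=23  14^14=4  14^15=3  14^16=42  14^17=5
  14^18=17  14^19=26  14^20=46
So 14^20 ≡ 46 (mod 53), giving e = 20.

20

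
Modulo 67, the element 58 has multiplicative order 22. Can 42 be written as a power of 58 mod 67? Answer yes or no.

yes

⟨58⟩ has order 22; its elements mod 67 are {1, 3, 5, 8, 9, 14, 15, 22, 24, 25, 27, 40, 42, 43, 45, 52, 53, 58, 59, 62, 64, 66}.
42 is in this set.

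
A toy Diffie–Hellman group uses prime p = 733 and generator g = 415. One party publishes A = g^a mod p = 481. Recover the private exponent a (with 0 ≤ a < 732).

105

Baby-step giant-step with m = ceil(sqrt(732)) = 28.
Baby table (415^j mod 733 for j=0..27):
  0:1  1:415  2:703  3:11  4:167  5:403  6:121  7:371
  8:35  9:598  10:416  11:385  12:714  13:178  14:570  15:524
  16:492  17:406  18:633  19:281  20:68  21:366  22:159  23:15
  24:361  25:283  26:165  27:306
Giant step factor: 415^(-28) ≡ 81 (mod 733).
Scan 481·81^i mod 733 for i = 0, 1, …:
  i=0: 481   i=1: 112   i=2: 276   i=3: 366
Match at i=3, j=21: a = 3·28 + 21 = 105.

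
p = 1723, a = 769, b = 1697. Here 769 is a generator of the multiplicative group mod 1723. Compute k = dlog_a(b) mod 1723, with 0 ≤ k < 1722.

453

Baby-step giant-step with m = ceil(sqrt(1722)) = 42.
Baby table (769^j mod 1723 for j=0..41):
  0:1  1:769  2:372  3:50  4:544  5:1370  6:777  7:1355
  8:1303  9:944  10:553  11:1399  12:679  13:82  14:1030  15:1213
  16:654  17:1533  18:345  19:1686  20:838  21:20  22:1596  23:548
  24:1000  25:542  26:1555  27:33  28:1255  29:215  30:1650  31:722
  32:412  33:1519  34:1640  35:1647  36:138  37:1019  38:1369  39:8
  40:983  41:1253
Giant step factor: 769^(-42) ≡ 56 (mod 1723).
Scan 1697·56^i mod 1723 for i = 0, 1, …:
  i=0: 1697   i=1: 267   i=2: 1168   i=3: 1657
  i=4: 1473   i=5: 1507   i=6: 1688   i=7: 1486
  i=8: 512   i=9: 1104   i=10: 1519
Match at i=10, j=33: k = 10·42 + 33 = 453.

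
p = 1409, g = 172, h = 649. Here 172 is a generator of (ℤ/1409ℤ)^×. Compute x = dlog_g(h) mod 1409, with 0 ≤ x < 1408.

311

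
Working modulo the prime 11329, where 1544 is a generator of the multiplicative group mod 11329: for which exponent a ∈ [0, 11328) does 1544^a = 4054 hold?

363

Baby-step giant-step with m = ceil(sqrt(11328)) = 107.
Baby table (1544^j mod 11329 for j=0..106):
  0:1  1:1544  2:4846  3:5084  4:10028  5:7818  6:5607  7:1852
  8:4580  9:2224  10:1169  11:3625  12:474  13:6800  14:8546  15:8068
  16:6421  17:1149  18:6732  19:5515  20:7081  21:579  22:10314  23:7571
  24:9425  25:5764  26:6351  27:6359  28:7382  29:834  30:7519  31:8440
  32:3010  33:2550  34:6037  35:8690  36:3824  37:1847  38:8189  39:652
  40:9736  41:10130  42:6700  43:1423  44:10615  45:7826  46:6630  47:6633
  48:11265  49:3145  50:7068  51:3165  52:3961  53:9453  54:3680  55:6091
  56:1434  57:4941  58:4487  59:5909  60:3651  61:6631  62:8177  63:4782
  64:8229  65:5767  66:10983  67:9568  68:11305  69:8260  70:8315  71:2603
  72:8566  73:4961  74:1380  75:868  76:3370  77:3269  78:5931  79:3632
  80:11282  81:6735  82:10147  83:10290  84:4502  85:6411  86:8367  87:3588
  88:11320  89:8762  90:1702  91:10889  92:380  93:8941  94:6182  95:5990
  96:4096  97:2642  98:808  99:1362  100:7063  101:6774  102:2389  103:6691
  104:10185  105:988  106:7386
Giant step factor: 1544^(-107) ≡ 6256 (mod 11329).
Scan 4054·6256^i mod 11329 for i = 0, 1, …:
  i=0: 4054   i=1: 7522   i=2: 8295   i=3: 6700
Match at i=3, j=42: a = 3·107 + 42 = 363.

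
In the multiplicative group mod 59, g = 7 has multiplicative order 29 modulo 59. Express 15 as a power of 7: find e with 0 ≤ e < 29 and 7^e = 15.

16

Successive powers of 7 modulo 59:
  7^0=1  7^1=7  7^2=49  7^3=48  7^4=41  7^5=51
  7^6=3  7^7=21  7^8=29  7^9=26  7^10=5  7^11=35
  7^12=9  7^13=4  7^14=28  7^15=19  7^16=15
So 7^16 ≡ 15 (mod 59), giving e = 16.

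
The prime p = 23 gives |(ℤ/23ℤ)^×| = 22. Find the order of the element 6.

The order of 6 must divide p − 1 = 22 = 2 · 11.
Divisors: 1, 2, 11, 22.
Check each in increasing order: 6^1 ≡ 6;  6^2 ≡ 13;  6^11 ≡ 1.
Smallest exponent giving 1 is 11.

11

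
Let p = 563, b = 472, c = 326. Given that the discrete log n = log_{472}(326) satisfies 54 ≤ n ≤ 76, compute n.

Compute 472^54 mod 563 = 326, then multiply by 472 repeatedly:
  472^54=326
Found 326 at exponent 54.

54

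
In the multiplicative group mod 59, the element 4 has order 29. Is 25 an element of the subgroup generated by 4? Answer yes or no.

yes

25 ∈ ⟨4⟩ iff 25^29 ≡ 1 (mod 59), since |⟨4⟩| = 29.
25^29 mod 59 = 1.
Since 1 = 1, 25 lies in the subgroup.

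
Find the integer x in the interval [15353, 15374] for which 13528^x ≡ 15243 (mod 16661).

Compute 13528^15353 mod 16661 = 1159, then multiply by 13528 repeatedly:
  13528^15353=1159  13528^15354=951  13528^15355=2836  13528^15356=11786  13528^15357=11899
  13528^15358=7751  13528^15359=7855  13528^15360=15243
Found 15243 at exponent 15360.

15360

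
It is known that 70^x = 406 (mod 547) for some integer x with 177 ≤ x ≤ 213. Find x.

Compute 70^177 mod 547 = 382, then multiply by 70 repeatedly:
  70^177=382  70^178=484  70^179=513  70^180=355  70^181=235
  70^182=40  70^183=65  70^184=174  70^185=146  70^186=374
  70^187=471  70^188=150  70^189=107  70^190=379  70^191=274
  70^192=35  70^193=262  70^194=289  70^195=538  70^196=464
  70^197=207  70^198=268  70^199=162  70^200=400  70^201=103
  70^202=99  70^203=366  70^204=458  70^205=334  70^206=406
Found 406 at exponent 206.

206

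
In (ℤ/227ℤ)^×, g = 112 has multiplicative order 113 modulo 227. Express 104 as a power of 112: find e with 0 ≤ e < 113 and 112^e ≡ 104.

Baby-step giant-step with m = ceil(sqrt(113)) = 11.
Baby table (112^j mod 227 for j=0..10):
  0:1  1:112  2:59  3:25  4:76  5:113  6:171  7:84
  8:101  9:189  10:57
Giant step factor: 112^(-11) ≡ 73 (mod 227).
Scan 104·73^i mod 227 for i = 0, 1, …:
  i=0: 104   i=1: 101
Match at i=1, j=8: e = 1·11 + 8 = 19.

19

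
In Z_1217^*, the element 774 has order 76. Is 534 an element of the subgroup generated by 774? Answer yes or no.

no

534 ∈ ⟨774⟩ iff 534^76 ≡ 1 (mod 1217), since |⟨774⟩| = 76.
534^76 mod 1217 = 978.
Since 978 ≠ 1, 534 does not lie in the subgroup.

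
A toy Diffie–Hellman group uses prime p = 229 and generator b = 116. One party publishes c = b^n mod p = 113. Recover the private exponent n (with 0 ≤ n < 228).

115

Baby-step giant-step with m = ceil(sqrt(228)) = 16.
Baby table (116^j mod 229 for j=0..15):
  0:1  1:116  2:174  3:32  4:48  5:72  6:108  7:162
  8:14  9:21  10:146  11:219  12:214  13:92  14:138  15:207
Giant step factor: 116^(-16) ≡ 111 (mod 229).
Scan 113·111^i mod 229 for i = 0, 1, …:
  i=0: 113   i=1: 177   i=2: 182   i=3: 50
  i=4: 54   i=5: 40   i=6: 89   i=7: 32
Match at i=7, j=3: n = 7·16 + 3 = 115.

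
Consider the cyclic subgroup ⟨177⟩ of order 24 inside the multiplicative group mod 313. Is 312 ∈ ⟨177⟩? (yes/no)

yes

⟨177⟩ has order 24; its elements mod 313 are {1, 5, 25, 29, 43, 54, 98, 99, 125, 131, 136, 145, 168, 177, 182, 188, 214, 215, 259, 270, 284, 288, 308, 312}.
312 is in this set.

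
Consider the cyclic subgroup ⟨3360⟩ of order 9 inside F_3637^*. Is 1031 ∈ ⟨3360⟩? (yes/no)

no

1031 ∈ ⟨3360⟩ iff 1031^9 ≡ 1 (mod 3637), since |⟨3360⟩| = 9.
1031^9 mod 3637 = 1729.
Since 1729 ≠ 1, 1031 does not lie in the subgroup.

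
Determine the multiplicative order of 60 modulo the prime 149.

148

The order of 60 must divide p − 1 = 148 = 2^2 · 37.
Divisors: 1, 2, 4, 37, 74, 148.
Check each in increasing order: 60^1 ≡ 60;  60^2 ≡ 24;  60^4 ≡ 129;  60^37 ≡ 105;  60^74 ≡ 148;  60^148 ≡ 1.
Smallest exponent giving 1 is 148.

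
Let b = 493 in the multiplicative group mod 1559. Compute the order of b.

1558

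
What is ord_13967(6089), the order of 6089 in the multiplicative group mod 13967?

The order of 6089 must divide p − 1 = 13966 = 2 · 6983.
Divisors: 1, 2, 6983, 13966.
Check each in increasing order: 6089^1 ≡ 6089;  6089^2 ≡ 7503;  6089^6983 ≡ 13966;  6089^13966 ≡ 1.
Smallest exponent giving 1 is 13966.

13966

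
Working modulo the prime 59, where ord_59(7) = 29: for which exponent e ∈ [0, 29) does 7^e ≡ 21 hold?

Successive powers of 7 modulo 59:
  7^0=1  7^1=7  7^2=49  7^3=48  7^4=41  7^5=51
  7^6=3  7^7=21
So 7^7 ≡ 21 (mod 59), giving e = 7.

7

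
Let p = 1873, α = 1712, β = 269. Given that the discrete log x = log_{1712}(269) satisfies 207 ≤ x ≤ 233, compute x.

217

Compute 1712^207 mod 1873 = 411, then multiply by 1712 repeatedly:
  1712^207=411  1712^208=1257  1712^209=1780  1712^210=1862  1712^211=1771
  1712^212=1438  1712^213=734  1712^214=1698  1712^215=80  1712^216=231
  1712^217=269
Found 269 at exponent 217.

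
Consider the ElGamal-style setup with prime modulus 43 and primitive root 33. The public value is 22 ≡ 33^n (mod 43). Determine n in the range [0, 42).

Baby-step giant-step with m = ceil(sqrt(42)) = 7.
Baby table (33^j mod 43 for j=0..6):
  0:1  1:33  2:14  3:32  4:24  5:18  6:35
Giant step factor: 33^(-7) ≡ 7 (mod 43).
Scan 22·7^i mod 43 for i = 0, 1, …:
  i=0: 22   i=1: 25   i=2: 3   i=3: 21
  i=4: 18
Match at i=4, j=5: n = 4·7 + 5 = 33.

33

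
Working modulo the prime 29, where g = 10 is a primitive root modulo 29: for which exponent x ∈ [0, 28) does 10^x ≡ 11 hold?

23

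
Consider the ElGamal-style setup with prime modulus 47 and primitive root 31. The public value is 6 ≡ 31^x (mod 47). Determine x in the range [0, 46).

28

Baby-step giant-step with m = ceil(sqrt(46)) = 7.
Baby table (31^j mod 47 for j=0..6):
  0:1  1:31  2:21  3:40  4:18  5:41  6:2
Giant step factor: 31^(-7) ≡ 22 (mod 47).
Scan 6·22^i mod 47 for i = 0, 1, …:
  i=0: 6   i=1: 38   i=2: 37   i=3: 15
  i=4: 1
Match at i=4, j=0: x = 4·7 + 0 = 28.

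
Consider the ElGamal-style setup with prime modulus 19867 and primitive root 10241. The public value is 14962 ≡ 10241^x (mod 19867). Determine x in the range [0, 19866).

Baby-step giant-step with m = ceil(sqrt(19866)) = 141.
Baby table (10241^j mod 19867 for j=0..140):
  0:1  1:10241  2:188  3:18076  4:15477  5:1031  6:9094  7:15025
  8:1110  9:3586  10:10010  11:18557  12:14382  13:11991  14:1904  15:9337
  16:346  17:7060  18:5447  19:16058  20:10819  21:18987  22:7538  23:13363
  24:6587  25:9002  26:6602  27:3681  28:9422  29:16550  30:3173  31:12148
  32:514  33:18986  34:17164  35:13175  36:8378  37:13392  38:5571  39:14454
  40:14264  41:15440  42:19454  43:2138  44:1824  45:4604  46:5173  47:11271
  48:18908  49:13046  50:18378  51:9007  52:18073  53:4621  54:467  55:14467
  56:8328  57:17884  58:16038  59:4669  60:15227  61:3624  62:1828  63:5834
  64:5925  65:4107  66:1348  67:17170  68:15020  69:9506  70:2646  71:18965
  72:773  73:9227  74:6255  75:6247  76:3787  77:2283  78:16611  79:11997
  80:3749  81:10465  82:9467  83:587  84:11633  85:11021  86:1634  87:5780
  88:9187  89:13822  90:18594  91:15826  92:18947  93:15105  94:5843  95:18626
  96:5799  97:5096  98:17394  99:4432  100:11884  101:18669  102:9088  103:13180
  104:19849  105:14332  106:16483  107:12371  108:19419  109:1309  110:15111  111:7688
  112:19754  113:14920  114:18490  115:3713  116:19262  117:2699  118:5462  119:10737
  120:13639  121:11989  122:1289  123:8961  124:3928  125:15840  126:3385  127:17737
  128:636  129:16767  130:366  131:13210  132:9207  133:105  134:2487  135:19740
  136:10615  137:15858  138:8920  139:1254  140:8132
Giant step factor: 10241^(-141) ≡ 18571 (mod 19867).
Scan 14962·18571^i mod 19867 for i = 0, 1, …:
  i=0: 14962   i=1: 19307   i=2: 10548   i=3: 18155
  i=4: 13515   i=5: 7254   i=6: 15774   i=7: 39
  i=8: 9057   i=9: 3525   i=10: 1010   i=11: 2262
  i=12: 8764   i=13: 5780
Match at i=13, j=87: x = 13·141 + 87 = 1920.

1920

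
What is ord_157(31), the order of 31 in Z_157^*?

The order of 31 must divide p − 1 = 156 = 2^2 · 3 · 13.
Divisors: 1, 2, 3, 4, 6, 12, 13, 26, 39, 52, 78, 156.
Check each in increasing order: 31^1 ≡ 31;  31^2 ≡ 19;  31^3 ≡ 118;  31^4 ≡ 47;  31^6 ≡ 108;  31^12 ≡ 46;  31^13 ≡ 13;  31^26 ≡ 12;  31^39 ≡ 156;  31^52 ≡ 144;  31^78 ≡ 1.
Smallest exponent giving 1 is 78.

78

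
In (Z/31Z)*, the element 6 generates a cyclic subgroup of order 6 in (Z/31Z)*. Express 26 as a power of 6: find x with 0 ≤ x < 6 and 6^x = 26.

Successive powers of 6 modulo 31:
  6^0=1  6^1=6  6^2=5  6^3=30  6^4=25  6^5=26
So 6^5 ≡ 26 (mod 31), giving x = 5.

5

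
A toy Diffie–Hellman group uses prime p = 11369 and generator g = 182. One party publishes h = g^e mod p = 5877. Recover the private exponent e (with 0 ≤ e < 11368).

3571

Baby-step giant-step with m = ceil(sqrt(11368)) = 107.
Baby table (182^j mod 11369 for j=0..106):
  0:1  1:182  2:10386  3:2998  4:11293  5:8906  6:6494  7:10901
  8:5776  9:5284  10:6692  11:1461  12:4415  13:7700  14:3013  15:2654
  16:5530  17:5988  18:9761  19:2938  20:373  21:11041  22:8518  23:4092
  24:5759  25:2190  26:665  27:7340  28:5707  29:4095  30:6305  31:10610
  32:9659  33:7112  34:9687  35:839  36:4901  37:5200  38:2773  39:4450
  40:2701  41:2715  42:5263  43:2870  44:10735  45:9671  46:9296  47:9260
  48:2708  49:3989  50:9751  51:1118  52:10203  53:3799  54:9278  55:5984
  56:9033  57:6870  58:11119  59:11345  60:7001  61:854  62:7631  63:1824
  64:2267  65:3310  66:11232  67:9173  68:9612  69:9927  70:10412  71:7730
  72:8473  73:7271  74:4518  75:3708  76:4085  77:4485  78:9071  79:2417
  80:7872  81:210  82:4113  83:9581  84:4285  85:6778  86:5744  87:10829
  88:4041  89:7846  90:6847  91:6933  92:11216  93:6261  94:2602  95:7435
  96:259  97:1662  98:6890  99:3390  100:3054  101:10116  102:10703  103:3847
  104:6645  105:4276  106:5140
Giant step factor: 182^(-107) ≡ 2904 (mod 11369).
Scan 5877·2904^i mod 11369 for i = 0, 1, …:
  i=0: 5877   i=1: 1939   i=2: 3201   i=3: 7231
  i=4: 281   i=5: 8825   i=6: 2074   i=7: 8695
  i=8: 11100   i=9: 3285     …   i=32: 5337
  i=33: 2701
Match at i=33, j=40: e = 33·107 + 40 = 3571.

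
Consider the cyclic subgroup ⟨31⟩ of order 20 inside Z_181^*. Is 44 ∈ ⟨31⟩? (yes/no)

⟨31⟩ has order 20; its elements mod 181 are {1, 19, 22, 31, 35, 42, 46, 56, 59, 74, 107, 122, 125, 135, 139, 146, 150, 159, 162, 180}.
44 is not in this set.

no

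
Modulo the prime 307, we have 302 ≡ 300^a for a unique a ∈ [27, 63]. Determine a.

62

Compute 300^27 mod 307 = 205, then multiply by 300 repeatedly:
  300^27=205  300^28=100  300^29=221  300^30=295  300^31=84
  300^32=26  300^33=125  300^34=46  300^35=292  300^36=105
  300^37=186  300^38=233  300^39=211  300^40=58  300^41=208
  300^42=79  300^43=61  300^44=187  300^45=226  300^46=260
  300^47=22  300^48=153  300^49=157  300^50=129  300^51=18
  300^52=181  300^53=268  300^54=273  300^55=238  300^56=176
  300^57=303  300^58=28  300^59=111  300^60=144  300^61=220
  300^62=302
Found 302 at exponent 62.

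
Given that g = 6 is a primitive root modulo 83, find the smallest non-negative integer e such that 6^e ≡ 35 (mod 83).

69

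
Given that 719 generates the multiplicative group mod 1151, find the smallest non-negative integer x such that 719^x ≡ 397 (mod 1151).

880

Baby-step giant-step with m = ceil(sqrt(1150)) = 34.
Baby table (719^j mod 1151 for j=0..33):
  0:1  1:719  2:162  3:227  4:922  5:1093  6:885  7:963
  8:646  9:621  10:1062  11:465  12:545  13:515  14:814  15:558
  16:654  17:618  18:56  19:1130  20:1015  21:51  22:988  23:205
  24:67  25:982  26:495  27:246  28:771  29:718  30:594  31:65
  32:695  33:171
Giant step factor: 719^(-34) ≡ 83 (mod 1151).
Scan 397·83^i mod 1151 for i = 0, 1, …:
  i=0: 397   i=1: 723   i=2: 157   i=3: 370
  i=4: 784   i=5: 616   i=6: 484   i=7: 1038
  i=8: 980   i=9: 770     …   i=24: 756
  i=25: 594
Match at i=25, j=30: x = 25·34 + 30 = 880.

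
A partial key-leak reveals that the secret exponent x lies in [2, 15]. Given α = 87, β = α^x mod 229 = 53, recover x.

Compute 87^2 mod 229 = 12, then multiply by 87 repeatedly:
  87^2=12  87^3=128  87^4=144  87^5=162  87^6=125
  87^7=112  87^8=126  87^9=199  87^10=138  87^11=98
  87^12=53
Found 53 at exponent 12.

12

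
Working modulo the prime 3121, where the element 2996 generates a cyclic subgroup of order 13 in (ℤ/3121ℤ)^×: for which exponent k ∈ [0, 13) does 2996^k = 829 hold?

Successive powers of 2996 modulo 3121:
  2996^0=1  2996^1=2996  2996^2=20  2996^3=621  2996^4=400  2996^5=3057
  2996^6=1758  2996^7=1841  2996^8=829
So 2996^8 ≡ 829 (mod 3121), giving k = 8.

8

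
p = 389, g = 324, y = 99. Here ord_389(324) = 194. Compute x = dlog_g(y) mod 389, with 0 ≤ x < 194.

155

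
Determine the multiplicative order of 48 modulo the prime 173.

The order of 48 must divide p − 1 = 172 = 2^2 · 43.
Divisors: 1, 2, 4, 43, 86, 172.
Check each in increasing order: 48^1 ≡ 48;  48^2 ≡ 55;  48^4 ≡ 84;  48^43 ≡ 93;  48^86 ≡ 172;  48^172 ≡ 1.
Smallest exponent giving 1 is 172.

172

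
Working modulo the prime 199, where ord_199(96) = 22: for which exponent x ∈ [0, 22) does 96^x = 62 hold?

2

Successive powers of 96 modulo 199:
  96^0=1  96^1=96  96^2=62
So 96^2 ≡ 62 (mod 199), giving x = 2.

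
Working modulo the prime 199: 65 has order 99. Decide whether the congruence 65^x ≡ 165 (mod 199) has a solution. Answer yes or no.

165 ∈ ⟨65⟩ iff 165^99 ≡ 1 (mod 199), since |⟨65⟩| = 99.
165^99 mod 199 = 1.
Since 1 = 1, 165 lies in the subgroup.

yes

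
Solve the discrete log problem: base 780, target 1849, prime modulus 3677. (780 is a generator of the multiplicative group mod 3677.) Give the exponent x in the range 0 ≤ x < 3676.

Baby-step giant-step with m = ceil(sqrt(3676)) = 61.
Baby table (780^j mod 3677 for j=0..60):
  0:1  1:780  2:1695  3:2057  4:1288  5:819  6:2699  7:1976
  8:617  9:3250  10:1547  11:604  12:464  13:1574  14:3279  15:2105
  16:1958  17:1285  18:2156  19:1291  20:3159  21:430  22:793  23:804
  24:2030  25:2290  26:2855  27:2315  28:293  29:566  30:240  31:3350
  32:2330  33:962  34:252  35:1679  36:608  37:3584  38:1000  39:476
  40:3580  41:1557  42:1050  43:2706  44:82  45:1451  46:2941  47:3209
  48:2660  49:972  50:698  51:244  52:2793  53:1756  54:1836  55:1727
  56:1278  57:373  58:457  59:3468  60:2445
Giant step factor: 780^(-61) ≡ 1543 (mod 3677).
Scan 1849·1543^i mod 3677 for i = 0, 1, …:
  i=0: 1849   i=1: 3332   i=2: 830   i=3: 1094
  i=4: 299   i=5: 1732   i=6: 2974   i=7: 3663
  i=8: 460   i=9: 119     …   i=19: 2262
  i=20: 793
Match at i=20, j=22: x = 20·61 + 22 = 1242.

1242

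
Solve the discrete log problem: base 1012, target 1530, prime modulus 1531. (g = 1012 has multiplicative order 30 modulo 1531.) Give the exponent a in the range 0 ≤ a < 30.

15

Successive powers of 1012 modulo 1531:
  1012^0=1  1012^1=1012  1012^2=1436  1012^3=313  1012^4=1370  1012^5=885
  1012^6=1516  1012^7=130  1012^8=1425  1012^9=1429  1012^10=884  1012^11=504
  1012^12=225  1012^13=1112  1012^14=59  1012^15=1530
So 1012^15 ≡ 1530 (mod 1531), giving a = 15.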